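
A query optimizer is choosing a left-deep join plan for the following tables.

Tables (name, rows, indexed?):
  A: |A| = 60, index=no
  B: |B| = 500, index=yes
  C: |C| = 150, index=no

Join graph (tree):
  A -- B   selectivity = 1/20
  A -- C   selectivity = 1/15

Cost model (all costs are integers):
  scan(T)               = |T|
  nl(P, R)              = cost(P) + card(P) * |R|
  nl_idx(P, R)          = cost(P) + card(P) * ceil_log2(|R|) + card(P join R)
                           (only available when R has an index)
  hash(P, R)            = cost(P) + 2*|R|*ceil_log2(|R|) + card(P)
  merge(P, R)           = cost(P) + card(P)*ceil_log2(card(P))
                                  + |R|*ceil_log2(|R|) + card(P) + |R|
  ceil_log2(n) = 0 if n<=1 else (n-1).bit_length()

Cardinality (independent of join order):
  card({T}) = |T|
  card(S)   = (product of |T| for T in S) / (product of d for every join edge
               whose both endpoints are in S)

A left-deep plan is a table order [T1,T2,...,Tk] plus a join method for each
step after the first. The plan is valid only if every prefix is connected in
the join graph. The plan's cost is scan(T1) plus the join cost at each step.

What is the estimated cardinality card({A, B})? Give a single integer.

Tables in S: A(60), B(500)
Edges inside S: A-B(d=20)
numerator = 60 * 500 = 30000
denominator = 20 = 20
card(S) = 30000 / 20 = 1500

1500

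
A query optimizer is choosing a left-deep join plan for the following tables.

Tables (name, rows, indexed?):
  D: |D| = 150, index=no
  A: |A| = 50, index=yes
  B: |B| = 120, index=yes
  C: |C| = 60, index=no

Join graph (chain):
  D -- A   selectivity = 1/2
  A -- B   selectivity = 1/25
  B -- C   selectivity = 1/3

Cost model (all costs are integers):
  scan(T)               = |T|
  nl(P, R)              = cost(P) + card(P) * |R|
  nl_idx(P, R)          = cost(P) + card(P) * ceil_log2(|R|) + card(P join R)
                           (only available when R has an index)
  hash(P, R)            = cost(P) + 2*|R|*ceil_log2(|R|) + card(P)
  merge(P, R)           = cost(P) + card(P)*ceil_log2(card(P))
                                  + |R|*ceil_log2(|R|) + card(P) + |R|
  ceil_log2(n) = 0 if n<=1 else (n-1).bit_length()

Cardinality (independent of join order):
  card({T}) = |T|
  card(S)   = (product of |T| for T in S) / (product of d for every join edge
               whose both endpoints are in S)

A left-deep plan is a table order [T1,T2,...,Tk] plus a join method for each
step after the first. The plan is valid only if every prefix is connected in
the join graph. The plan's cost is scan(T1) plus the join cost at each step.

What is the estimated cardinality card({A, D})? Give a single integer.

3750

Tables in S: A(50), D(150)
Edges inside S: D-A(d=2)
numerator = 50 * 150 = 7500
denominator = 2 = 2
card(S) = 7500 / 2 = 3750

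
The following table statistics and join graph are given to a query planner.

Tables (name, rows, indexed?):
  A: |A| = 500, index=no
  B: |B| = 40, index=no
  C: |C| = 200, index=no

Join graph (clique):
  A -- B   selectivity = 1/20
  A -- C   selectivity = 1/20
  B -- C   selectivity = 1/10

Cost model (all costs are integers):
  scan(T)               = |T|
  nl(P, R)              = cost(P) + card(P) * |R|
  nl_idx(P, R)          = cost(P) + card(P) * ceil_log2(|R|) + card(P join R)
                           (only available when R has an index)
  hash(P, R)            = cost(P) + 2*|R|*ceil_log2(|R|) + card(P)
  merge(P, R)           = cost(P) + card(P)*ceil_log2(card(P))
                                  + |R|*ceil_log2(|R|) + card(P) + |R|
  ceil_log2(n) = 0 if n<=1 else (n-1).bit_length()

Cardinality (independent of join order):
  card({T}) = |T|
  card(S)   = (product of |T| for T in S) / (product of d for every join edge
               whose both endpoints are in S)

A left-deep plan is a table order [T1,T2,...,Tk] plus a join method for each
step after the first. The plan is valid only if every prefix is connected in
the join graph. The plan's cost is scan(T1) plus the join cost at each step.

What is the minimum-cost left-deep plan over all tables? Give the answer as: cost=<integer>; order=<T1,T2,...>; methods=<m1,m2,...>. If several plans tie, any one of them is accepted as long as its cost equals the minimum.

cost=5680; order=A,B,C; methods=hash,hash

Selinger DP (subsets sized 1..n):
  {A}: scan cost=500, card=500
  {B}: scan cost=40, card=40
  {C}: scan cost=200, card=200
  {AB}: card=1000; try (B,hash)→1480, (A,merge)→5320, (B,merge)→5780, (A,hash)→9080, (A,nl)→20040, (B,nl)→20500; best=1480 via (B,hash)
  {AC}: card=5000; try (C,hash)→4200, (A,merge)→7000, (C,merge)→7300, (A,hash)→9400, (A,nl)→100200, (C,nl)→100500; best=4200 via (C,hash)
  {BC}: card=800; try (B,hash)→880, (C,merge)→2120, (B,merge)→2280, (C,hash)→3280, (C,nl)→8040, (B,nl)→8200; best=880 via (B,hash)
  {ABC}: card=1000; try (C,hash)→5680, (B,hash)→9680, (A,hash)→10680, (C,merge)→14280, (A,merge)→14680, (B,merge)→74480 …(+3); best=5680 via (C,hash)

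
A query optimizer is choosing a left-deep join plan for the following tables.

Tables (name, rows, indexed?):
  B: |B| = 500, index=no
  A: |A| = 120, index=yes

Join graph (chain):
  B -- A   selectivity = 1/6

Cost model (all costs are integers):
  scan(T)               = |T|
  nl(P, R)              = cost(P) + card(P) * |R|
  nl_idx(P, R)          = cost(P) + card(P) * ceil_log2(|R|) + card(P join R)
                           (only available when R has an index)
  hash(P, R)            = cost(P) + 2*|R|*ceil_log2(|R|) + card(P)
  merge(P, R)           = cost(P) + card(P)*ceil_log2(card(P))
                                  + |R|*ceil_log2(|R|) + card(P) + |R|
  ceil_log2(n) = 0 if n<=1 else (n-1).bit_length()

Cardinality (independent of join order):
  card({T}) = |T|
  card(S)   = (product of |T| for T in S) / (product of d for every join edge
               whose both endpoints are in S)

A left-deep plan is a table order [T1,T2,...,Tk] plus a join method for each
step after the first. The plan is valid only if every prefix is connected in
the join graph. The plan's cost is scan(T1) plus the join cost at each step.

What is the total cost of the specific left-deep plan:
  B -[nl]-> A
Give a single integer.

step 1: scan B: cost=500, card=500
step 2: join A via nl
    card(P join A) = 500*120/(6) = 10000
    cost = 500 + 500*120 = 60500

60500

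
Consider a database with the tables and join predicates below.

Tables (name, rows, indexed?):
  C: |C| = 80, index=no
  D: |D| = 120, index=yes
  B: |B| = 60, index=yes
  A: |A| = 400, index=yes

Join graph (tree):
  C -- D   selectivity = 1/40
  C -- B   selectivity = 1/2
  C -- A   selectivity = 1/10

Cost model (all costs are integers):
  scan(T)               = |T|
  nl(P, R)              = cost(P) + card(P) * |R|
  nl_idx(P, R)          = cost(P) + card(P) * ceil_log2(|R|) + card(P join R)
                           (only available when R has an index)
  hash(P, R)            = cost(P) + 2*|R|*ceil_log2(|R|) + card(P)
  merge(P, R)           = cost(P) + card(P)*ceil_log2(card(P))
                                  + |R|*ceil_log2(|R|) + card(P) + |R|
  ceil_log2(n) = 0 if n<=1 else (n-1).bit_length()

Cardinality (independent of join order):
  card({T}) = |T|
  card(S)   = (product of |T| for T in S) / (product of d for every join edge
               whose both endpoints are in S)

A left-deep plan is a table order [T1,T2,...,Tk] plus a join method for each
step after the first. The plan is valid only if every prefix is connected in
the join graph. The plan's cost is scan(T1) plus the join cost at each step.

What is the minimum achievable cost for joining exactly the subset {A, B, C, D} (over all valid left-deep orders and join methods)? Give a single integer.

16240

Selinger DP over subsets of {A,B,C,D}:
  {C}: scan cost=80, card=80
  {D}: scan cost=120, card=120
  {B}: scan cost=60, card=60
  {A}: scan cost=400, card=400
  {CD}: card=240; try (D,nl_idx)→880, (C,hash)→1360, (D,merge)→1680, (C,merge)→1720, (D,hash)→1840, (D,nl)→9680 …(+1); best=880 via (D,nl_idx)
  {BC}: card=2400; try (B,hash)→880, (C,merge)→1120, (B,merge)→1140, (C,hash)→1240, (B,nl_idx)→2960, (C,nl)→4860 …(+1); best=880 via (B,hash)
  {AC}: card=3200; try (C,hash)→1920, (A,nl_idx)→4000, (A,merge)→4720, (C,merge)→5040, (A,hash)→7360, (A,nl)→32080 …(+1); best=1920 via (C,hash)
  {BCD}: card=7200; try (B,hash)→1840, (B,merge)→3460, (D,hash)→4960, (B,nl_idx)→9520, (B,nl)→15280, (D,nl_idx)→24880 …(+2); best=1840 via (B,hash)
  {ACD}: card=9600; try (D,hash)→6800, (A,merge)→7040, (A,hash)→8320, (A,nl_idx)→12640, (D,nl_idx)→33920, (D,merge)→44480 …(+2); best=6800 via (D,hash)
  {ABC}: card=96000; try (B,hash)→5840, (A,hash)→10480, (A,merge)→36080, (B,merge)→43940, (B,nl_idx)→117120, (A,nl_idx)→118480 …(+2); best=5840 via (B,hash)
  {ABCD}: card=288000; try (A,hash)→16240, (B,hash)→17120, (D,hash)→103520, (A,merge)→106640, (B,merge)→151220, (B,nl_idx)→352400 …(+6); best=16240 via (A,hash)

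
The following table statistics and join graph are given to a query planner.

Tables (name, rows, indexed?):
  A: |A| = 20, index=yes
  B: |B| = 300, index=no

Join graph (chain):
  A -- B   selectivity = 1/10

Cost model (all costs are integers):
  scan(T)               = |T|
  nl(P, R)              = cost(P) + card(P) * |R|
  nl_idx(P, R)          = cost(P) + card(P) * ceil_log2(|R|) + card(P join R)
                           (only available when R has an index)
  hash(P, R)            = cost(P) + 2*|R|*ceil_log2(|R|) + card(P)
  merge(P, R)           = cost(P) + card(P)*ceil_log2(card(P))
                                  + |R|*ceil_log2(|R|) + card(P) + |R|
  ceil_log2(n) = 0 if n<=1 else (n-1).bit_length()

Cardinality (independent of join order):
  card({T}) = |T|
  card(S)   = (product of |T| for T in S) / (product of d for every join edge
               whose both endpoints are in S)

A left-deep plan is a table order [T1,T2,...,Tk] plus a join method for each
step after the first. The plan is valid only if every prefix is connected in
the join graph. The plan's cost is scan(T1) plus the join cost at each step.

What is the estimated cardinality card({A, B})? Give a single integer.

Tables in S: A(20), B(300)
Edges inside S: A-B(d=10)
numerator = 20 * 300 = 6000
denominator = 10 = 10
card(S) = 6000 / 10 = 600

600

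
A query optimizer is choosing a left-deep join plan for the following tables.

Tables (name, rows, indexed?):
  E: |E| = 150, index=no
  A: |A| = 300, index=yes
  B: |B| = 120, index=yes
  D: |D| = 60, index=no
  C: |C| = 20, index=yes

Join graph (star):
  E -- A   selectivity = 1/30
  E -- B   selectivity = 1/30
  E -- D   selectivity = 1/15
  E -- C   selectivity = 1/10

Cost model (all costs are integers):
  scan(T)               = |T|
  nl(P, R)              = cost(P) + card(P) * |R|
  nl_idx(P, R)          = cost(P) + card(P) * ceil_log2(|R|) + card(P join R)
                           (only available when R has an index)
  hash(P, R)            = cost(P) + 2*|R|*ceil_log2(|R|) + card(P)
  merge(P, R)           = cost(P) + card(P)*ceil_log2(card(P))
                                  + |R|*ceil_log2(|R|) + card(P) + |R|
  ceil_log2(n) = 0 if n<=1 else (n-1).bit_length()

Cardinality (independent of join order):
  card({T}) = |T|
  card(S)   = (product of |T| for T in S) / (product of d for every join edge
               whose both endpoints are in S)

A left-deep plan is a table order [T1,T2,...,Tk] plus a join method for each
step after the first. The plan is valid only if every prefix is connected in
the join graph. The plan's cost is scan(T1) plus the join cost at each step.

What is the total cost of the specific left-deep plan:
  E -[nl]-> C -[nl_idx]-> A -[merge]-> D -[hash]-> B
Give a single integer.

step 1: scan E: cost=150, card=150
step 2: join C via nl
    card(P join C) = 150*20/(10) = 300
    cost = 150 + 150*20 = 3150
step 3: join A via nl_idx
    card(P join A) = 300*300/(30) = 3000
    cost = 3150 + 300*9 + 3000 = 8850
step 4: join D via merge
    card(P join D) = 3000*60/(15) = 12000
    cost = 8850 + 3000*12 + 60*6 + 3000 + 60 = 48270
step 5: join B via hash
    card(P join B) = 12000*120/(30) = 48000
    cost = 48270 + 2*120*7 + 12000 = 61950

61950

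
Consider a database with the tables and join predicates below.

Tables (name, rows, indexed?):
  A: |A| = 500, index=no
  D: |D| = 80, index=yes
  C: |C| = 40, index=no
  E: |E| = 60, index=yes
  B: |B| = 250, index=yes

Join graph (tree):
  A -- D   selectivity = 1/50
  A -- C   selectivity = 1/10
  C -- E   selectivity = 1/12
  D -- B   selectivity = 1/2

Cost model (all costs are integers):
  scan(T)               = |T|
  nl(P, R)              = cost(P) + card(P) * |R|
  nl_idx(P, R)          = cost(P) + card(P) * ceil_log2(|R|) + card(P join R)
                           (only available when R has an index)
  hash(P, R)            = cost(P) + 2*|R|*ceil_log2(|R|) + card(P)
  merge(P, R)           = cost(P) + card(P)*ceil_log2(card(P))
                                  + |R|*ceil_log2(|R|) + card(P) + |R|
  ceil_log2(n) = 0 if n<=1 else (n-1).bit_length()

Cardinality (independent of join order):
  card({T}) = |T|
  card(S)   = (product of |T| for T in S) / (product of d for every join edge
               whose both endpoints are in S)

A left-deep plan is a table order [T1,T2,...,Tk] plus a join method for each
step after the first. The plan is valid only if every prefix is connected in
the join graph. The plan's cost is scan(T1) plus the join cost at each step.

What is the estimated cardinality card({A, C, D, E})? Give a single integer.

16000

Tables in S: A(500), C(40), D(80), E(60)
Edges inside S: A-D(d=50), A-C(d=10), C-E(d=12)
numerator = 500 * 40 * 80 * 60 = 96000000
denominator = 50 * 10 * 12 = 6000
card(S) = 96000000 / 6000 = 16000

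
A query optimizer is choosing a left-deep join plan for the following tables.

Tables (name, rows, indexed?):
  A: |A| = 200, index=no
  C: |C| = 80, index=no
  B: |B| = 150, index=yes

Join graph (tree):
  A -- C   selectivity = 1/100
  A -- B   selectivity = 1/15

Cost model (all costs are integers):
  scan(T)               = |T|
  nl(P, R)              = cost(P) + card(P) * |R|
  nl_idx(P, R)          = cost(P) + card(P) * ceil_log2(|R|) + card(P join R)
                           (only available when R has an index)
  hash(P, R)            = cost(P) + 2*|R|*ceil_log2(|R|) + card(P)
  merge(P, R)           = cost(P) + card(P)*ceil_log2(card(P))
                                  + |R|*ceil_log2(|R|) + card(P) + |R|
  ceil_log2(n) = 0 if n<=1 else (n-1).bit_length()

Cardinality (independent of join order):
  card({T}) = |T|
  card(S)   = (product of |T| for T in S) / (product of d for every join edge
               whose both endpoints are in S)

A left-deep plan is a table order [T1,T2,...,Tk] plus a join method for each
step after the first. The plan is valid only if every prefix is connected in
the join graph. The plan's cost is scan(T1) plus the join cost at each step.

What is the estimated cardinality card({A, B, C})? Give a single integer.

1600

Tables in S: A(200), B(150), C(80)
Edges inside S: A-C(d=100), A-B(d=15)
numerator = 200 * 150 * 80 = 2400000
denominator = 100 * 15 = 1500
card(S) = 2400000 / 1500 = 1600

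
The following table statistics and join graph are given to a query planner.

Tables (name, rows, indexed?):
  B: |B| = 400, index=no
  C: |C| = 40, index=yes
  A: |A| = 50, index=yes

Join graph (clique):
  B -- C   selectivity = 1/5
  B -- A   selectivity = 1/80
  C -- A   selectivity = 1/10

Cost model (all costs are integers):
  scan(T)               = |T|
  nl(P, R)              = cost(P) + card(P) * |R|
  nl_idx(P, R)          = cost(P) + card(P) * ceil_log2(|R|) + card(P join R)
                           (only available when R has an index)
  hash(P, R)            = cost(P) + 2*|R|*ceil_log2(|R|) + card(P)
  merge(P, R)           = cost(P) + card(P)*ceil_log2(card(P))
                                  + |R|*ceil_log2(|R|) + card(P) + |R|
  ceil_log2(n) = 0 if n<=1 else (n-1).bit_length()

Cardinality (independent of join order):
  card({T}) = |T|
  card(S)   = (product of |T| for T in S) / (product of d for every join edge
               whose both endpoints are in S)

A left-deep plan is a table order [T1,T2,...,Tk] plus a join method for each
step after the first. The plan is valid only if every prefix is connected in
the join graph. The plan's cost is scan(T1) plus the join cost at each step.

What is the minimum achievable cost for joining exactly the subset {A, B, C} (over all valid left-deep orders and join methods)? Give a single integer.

2130

Selinger DP over subsets of {A,B,C}:
  {B}: scan cost=400, card=400
  {C}: scan cost=40, card=40
  {A}: scan cost=50, card=50
  {BC}: card=3200; try (C,hash)→1280, (B,merge)→4320, (C,merge)→4680, (C,nl_idx)→6000, (B,hash)→7280, (B,nl)→16040 …(+1); best=1280 via (C,hash)
  {AB}: card=250; try (A,hash)→1400, (A,nl_idx)→3050, (B,merge)→4400, (A,merge)→4750, (B,hash)→7300, (B,nl)→20050 …(+1); best=1400 via (A,hash)
  {AC}: card=200; try (A,nl_idx)→480, (C,nl_idx)→550, (C,hash)→580, (A,merge)→670, (C,merge)→680, (A,hash)→680 …(+2); best=480 via (A,nl_idx)
  {ABC}: card=200; try (C,hash)→2130, (C,nl_idx)→3100, (C,merge)→3930, (A,hash)→5080, (B,merge)→6280, (B,hash)→7880 …(+5); best=2130 via (C,hash)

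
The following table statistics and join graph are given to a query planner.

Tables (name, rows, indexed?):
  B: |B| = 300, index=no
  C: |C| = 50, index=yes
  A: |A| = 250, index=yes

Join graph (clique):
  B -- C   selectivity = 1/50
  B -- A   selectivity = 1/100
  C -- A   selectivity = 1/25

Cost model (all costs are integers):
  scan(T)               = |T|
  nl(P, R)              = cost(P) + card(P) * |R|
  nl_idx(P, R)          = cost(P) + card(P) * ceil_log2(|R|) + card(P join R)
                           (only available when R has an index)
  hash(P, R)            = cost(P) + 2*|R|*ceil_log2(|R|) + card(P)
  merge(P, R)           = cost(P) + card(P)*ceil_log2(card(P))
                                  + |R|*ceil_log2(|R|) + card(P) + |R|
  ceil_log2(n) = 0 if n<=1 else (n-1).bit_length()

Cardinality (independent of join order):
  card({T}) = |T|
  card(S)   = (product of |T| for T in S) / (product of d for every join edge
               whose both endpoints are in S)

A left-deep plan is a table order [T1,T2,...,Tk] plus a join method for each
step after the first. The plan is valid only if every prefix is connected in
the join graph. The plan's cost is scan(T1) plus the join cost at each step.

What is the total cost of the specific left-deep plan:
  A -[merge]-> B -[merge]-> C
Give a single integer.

14100

step 1: scan A: cost=250, card=250
step 2: join B via merge
    card(P join B) = 250*300/(100) = 750
    cost = 250 + 250*8 + 300*9 + 250 + 300 = 5500
step 3: join C via merge
    card(P join C) = 750*50/(50*25) = 30
    cost = 5500 + 750*10 + 50*6 + 750 + 50 = 14100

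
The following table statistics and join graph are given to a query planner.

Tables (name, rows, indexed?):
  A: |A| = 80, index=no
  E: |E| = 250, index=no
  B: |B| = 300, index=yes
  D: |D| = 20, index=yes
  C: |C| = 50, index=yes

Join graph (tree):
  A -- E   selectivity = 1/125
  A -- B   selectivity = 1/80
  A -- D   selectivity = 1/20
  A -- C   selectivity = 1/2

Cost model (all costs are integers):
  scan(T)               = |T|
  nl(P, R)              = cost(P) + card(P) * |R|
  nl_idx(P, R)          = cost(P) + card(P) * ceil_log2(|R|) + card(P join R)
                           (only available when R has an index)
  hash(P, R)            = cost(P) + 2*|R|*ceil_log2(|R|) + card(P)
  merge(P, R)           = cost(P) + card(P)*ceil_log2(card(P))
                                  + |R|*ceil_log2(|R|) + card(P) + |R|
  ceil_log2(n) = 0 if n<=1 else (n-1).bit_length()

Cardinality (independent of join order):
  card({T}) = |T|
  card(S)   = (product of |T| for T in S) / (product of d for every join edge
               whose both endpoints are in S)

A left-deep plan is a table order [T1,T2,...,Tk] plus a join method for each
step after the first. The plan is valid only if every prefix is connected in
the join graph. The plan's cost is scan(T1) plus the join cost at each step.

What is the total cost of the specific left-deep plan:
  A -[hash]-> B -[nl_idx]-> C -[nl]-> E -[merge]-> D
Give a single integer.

step 1: scan A: cost=80, card=80
step 2: join B via hash
    card(P join B) = 80*300/(80) = 300
    cost = 80 + 2*300*9 + 80 = 5560
step 3: join C via nl_idx
    card(P join C) = 300*50/(2) = 7500
    cost = 5560 + 300*6 + 7500 = 14860
step 4: join E via nl
    card(P join E) = 7500*250/(125) = 15000
    cost = 14860 + 7500*250 = 1889860
step 5: join D via merge
    card(P join D) = 15000*20/(20) = 15000
    cost = 1889860 + 15000*14 + 20*5 + 15000 + 20 = 2114980

2114980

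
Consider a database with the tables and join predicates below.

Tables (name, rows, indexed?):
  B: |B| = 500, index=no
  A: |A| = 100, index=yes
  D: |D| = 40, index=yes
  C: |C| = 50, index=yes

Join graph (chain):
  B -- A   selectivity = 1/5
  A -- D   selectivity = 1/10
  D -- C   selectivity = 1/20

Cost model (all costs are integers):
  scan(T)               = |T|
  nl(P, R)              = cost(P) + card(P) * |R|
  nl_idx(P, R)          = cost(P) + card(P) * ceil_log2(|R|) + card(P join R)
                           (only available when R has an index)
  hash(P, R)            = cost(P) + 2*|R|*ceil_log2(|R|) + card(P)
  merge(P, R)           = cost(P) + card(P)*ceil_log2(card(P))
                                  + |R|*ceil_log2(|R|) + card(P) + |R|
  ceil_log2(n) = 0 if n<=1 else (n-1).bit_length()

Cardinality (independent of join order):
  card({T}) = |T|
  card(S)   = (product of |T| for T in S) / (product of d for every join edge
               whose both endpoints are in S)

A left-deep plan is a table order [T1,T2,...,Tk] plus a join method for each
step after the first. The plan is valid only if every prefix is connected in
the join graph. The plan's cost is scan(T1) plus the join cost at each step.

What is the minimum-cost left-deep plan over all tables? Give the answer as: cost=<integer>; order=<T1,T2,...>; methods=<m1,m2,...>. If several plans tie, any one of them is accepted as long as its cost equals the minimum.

cost=11680; order=A,D,C,B; methods=hash,hash,hash

Selinger DP (subsets sized 1..n):
  {B}: scan cost=500, card=500
  {A}: scan cost=100, card=100
  {D}: scan cost=40, card=40
  {C}: scan cost=50, card=50
  {AB}: card=10000; try (A,hash)→2400, (B,merge)→5900, (A,merge)→6300, (B,hash)→9200, (A,nl_idx)→14000, (B,nl)→50100 …(+1); best=2400 via (A,hash)
  {AD}: card=400; try (D,hash)→680, (A,nl_idx)→720, (D,nl_idx)→1100, (A,merge)→1120, (D,merge)→1180, (A,hash)→1480 …(+2); best=680 via (D,hash)
  {CD}: card=100; try (C,nl_idx)→380, (D,nl_idx)→450, (D,hash)→580, (C,merge)→670, (D,merge)→680, (C,hash)→680 …(+2); best=380 via (C,nl_idx)
  {ABD}: card=40000; try (B,merge)→9680, (B,hash)→10080, (D,hash)→12880, (D,nl_idx)→102400, (D,merge)→152680, (B,nl)→200680 …(+1); best=9680 via (B,merge)
  {ACD}: card=1000; try (C,hash)→1680, (A,hash)→1880, (A,merge)→1980, (A,nl_idx)→2080, (C,nl_idx)→4080, (C,merge)→5030 …(+2); best=1680 via (C,hash)
  {ABCD}: card=100000; try (B,hash)→11680, (B,merge)→17680, (C,hash)→50280, (C,nl_idx)→349680, (B,nl)→501680, (C,merge)→690030 …(+1); best=11680 via (B,hash)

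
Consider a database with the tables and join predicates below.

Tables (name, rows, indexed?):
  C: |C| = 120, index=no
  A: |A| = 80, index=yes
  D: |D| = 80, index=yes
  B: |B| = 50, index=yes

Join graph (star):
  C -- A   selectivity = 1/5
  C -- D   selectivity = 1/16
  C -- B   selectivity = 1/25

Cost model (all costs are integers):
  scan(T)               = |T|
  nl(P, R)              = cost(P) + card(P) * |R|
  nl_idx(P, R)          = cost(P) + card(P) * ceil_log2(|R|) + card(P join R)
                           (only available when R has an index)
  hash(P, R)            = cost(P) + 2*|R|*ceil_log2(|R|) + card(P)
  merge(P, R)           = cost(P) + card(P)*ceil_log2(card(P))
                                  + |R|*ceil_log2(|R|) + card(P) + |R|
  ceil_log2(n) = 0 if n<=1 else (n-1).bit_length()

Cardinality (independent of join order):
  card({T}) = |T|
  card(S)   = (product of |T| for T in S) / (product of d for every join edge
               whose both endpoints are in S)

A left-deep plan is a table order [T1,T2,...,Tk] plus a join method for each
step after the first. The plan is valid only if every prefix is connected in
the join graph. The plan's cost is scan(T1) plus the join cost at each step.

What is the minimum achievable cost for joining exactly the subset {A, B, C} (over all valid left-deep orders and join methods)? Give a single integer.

2200

Selinger DP over subsets of {A,B,C}:
  {C}: scan cost=120, card=120
  {A}: scan cost=80, card=80
  {B}: scan cost=50, card=50
  {AC}: card=1920; try (A,hash)→1360, (C,merge)→1680, (A,merge)→1720, (C,hash)→1840, (A,nl_idx)→2880, (C,nl)→9680 …(+1); best=1360 via (A,hash)
  {BC}: card=240; try (B,hash)→840, (B,nl_idx)→1080, (C,merge)→1360, (B,merge)→1430, (C,hash)→1780, (C,nl)→6050 …(+1); best=840 via (B,hash)
  {ABC}: card=3840; try (A,hash)→2200, (A,merge)→3640, (B,hash)→3880, (A,nl_idx)→6360, (B,nl_idx)→16720, (A,nl)→20040 …(+2); best=2200 via (A,hash)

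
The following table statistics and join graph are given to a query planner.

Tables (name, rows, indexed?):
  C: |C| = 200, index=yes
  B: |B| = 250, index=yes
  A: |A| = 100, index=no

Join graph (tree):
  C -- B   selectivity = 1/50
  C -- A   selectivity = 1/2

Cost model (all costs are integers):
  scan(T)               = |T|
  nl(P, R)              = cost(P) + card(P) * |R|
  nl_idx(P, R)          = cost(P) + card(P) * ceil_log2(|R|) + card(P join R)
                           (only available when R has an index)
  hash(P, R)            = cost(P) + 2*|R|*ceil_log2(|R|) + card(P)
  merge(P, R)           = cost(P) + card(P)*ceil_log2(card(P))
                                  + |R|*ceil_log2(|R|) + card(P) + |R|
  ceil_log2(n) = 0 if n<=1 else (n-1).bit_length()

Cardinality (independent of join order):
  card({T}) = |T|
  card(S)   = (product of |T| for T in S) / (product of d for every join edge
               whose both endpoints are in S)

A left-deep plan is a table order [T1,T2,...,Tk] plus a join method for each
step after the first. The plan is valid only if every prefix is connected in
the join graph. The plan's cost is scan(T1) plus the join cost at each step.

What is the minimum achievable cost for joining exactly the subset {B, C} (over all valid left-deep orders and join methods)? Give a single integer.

Selinger DP over subsets of {B,C}:
  {C}: scan cost=200, card=200
  {B}: scan cost=250, card=250
  {BC}: card=1000; try (B,nl_idx)→2800, (C,nl_idx)→3250, (C,hash)→3700, (B,merge)→4250, (C,merge)→4300, (B,hash)→4400 …(+2); best=2800 via (B,nl_idx)

2800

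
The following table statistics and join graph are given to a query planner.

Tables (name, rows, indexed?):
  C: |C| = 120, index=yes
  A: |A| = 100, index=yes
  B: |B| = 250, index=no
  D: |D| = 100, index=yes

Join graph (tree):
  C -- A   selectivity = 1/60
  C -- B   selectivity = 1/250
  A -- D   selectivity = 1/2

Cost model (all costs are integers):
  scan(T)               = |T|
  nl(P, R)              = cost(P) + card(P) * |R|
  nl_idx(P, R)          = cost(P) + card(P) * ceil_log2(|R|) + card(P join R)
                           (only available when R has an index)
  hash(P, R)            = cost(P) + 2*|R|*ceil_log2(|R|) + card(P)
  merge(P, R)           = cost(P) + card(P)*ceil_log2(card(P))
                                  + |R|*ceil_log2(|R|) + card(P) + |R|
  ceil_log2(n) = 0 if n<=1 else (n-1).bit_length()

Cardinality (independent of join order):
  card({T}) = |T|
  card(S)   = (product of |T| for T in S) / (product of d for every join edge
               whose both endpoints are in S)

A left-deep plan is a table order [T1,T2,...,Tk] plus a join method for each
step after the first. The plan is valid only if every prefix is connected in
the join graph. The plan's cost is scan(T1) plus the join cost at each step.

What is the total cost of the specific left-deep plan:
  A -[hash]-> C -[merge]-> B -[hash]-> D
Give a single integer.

step 1: scan A: cost=100, card=100
step 2: join C via hash
    card(P join C) = 100*120/(60) = 200
    cost = 100 + 2*120*7 + 100 = 1880
step 3: join B via merge
    card(P join B) = 200*250/(250) = 200
    cost = 1880 + 200*8 + 250*8 + 200 + 250 = 5930
step 4: join D via hash
    card(P join D) = 200*100/(2) = 10000
    cost = 5930 + 2*100*7 + 200 = 7530

7530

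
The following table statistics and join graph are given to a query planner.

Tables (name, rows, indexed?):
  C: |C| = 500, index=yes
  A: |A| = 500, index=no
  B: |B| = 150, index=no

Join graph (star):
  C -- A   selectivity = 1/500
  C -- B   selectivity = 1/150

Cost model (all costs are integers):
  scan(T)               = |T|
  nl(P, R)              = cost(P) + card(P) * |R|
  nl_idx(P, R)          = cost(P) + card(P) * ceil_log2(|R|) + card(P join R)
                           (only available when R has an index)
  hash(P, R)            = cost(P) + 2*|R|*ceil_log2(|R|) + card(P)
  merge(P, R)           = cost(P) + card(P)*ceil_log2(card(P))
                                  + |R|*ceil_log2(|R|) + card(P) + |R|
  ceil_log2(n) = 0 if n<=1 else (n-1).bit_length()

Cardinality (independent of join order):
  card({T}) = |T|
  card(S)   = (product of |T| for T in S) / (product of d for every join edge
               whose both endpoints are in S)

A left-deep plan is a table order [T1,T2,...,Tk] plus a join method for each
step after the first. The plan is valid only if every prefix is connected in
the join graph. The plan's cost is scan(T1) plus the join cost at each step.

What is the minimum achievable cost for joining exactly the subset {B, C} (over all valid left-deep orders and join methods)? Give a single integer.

Selinger DP over subsets of {B,C}:
  {C}: scan cost=500, card=500
  {B}: scan cost=150, card=150
  {BC}: card=500; try (C,nl_idx)→2000, (B,hash)→3400, (C,merge)→6500, (B,merge)→6850, (C,hash)→9300, (C,nl)→75150 …(+1); best=2000 via (C,nl_idx)

2000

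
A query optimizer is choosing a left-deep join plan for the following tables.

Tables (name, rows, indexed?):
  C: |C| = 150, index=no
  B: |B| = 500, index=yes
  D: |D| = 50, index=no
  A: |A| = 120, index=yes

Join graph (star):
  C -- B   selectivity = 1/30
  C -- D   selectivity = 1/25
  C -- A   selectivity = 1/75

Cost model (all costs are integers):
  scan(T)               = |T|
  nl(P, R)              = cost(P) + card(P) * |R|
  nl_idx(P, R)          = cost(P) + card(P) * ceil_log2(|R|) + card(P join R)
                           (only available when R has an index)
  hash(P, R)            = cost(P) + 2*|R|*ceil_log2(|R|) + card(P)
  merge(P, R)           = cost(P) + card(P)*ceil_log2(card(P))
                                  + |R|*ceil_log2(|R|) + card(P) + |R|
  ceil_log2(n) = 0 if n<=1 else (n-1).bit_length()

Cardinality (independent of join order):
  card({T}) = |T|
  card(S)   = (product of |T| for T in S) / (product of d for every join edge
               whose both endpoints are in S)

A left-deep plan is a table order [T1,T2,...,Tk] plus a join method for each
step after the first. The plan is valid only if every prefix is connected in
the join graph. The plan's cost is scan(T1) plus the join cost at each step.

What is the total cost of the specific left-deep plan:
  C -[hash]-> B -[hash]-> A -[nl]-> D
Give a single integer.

213480

step 1: scan C: cost=150, card=150
step 2: join B via hash
    card(P join B) = 150*500/(30) = 2500
    cost = 150 + 2*500*9 + 150 = 9300
step 3: join A via hash
    card(P join A) = 2500*120/(75) = 4000
    cost = 9300 + 2*120*7 + 2500 = 13480
step 4: join D via nl
    card(P join D) = 4000*50/(25) = 8000
    cost = 13480 + 4000*50 = 213480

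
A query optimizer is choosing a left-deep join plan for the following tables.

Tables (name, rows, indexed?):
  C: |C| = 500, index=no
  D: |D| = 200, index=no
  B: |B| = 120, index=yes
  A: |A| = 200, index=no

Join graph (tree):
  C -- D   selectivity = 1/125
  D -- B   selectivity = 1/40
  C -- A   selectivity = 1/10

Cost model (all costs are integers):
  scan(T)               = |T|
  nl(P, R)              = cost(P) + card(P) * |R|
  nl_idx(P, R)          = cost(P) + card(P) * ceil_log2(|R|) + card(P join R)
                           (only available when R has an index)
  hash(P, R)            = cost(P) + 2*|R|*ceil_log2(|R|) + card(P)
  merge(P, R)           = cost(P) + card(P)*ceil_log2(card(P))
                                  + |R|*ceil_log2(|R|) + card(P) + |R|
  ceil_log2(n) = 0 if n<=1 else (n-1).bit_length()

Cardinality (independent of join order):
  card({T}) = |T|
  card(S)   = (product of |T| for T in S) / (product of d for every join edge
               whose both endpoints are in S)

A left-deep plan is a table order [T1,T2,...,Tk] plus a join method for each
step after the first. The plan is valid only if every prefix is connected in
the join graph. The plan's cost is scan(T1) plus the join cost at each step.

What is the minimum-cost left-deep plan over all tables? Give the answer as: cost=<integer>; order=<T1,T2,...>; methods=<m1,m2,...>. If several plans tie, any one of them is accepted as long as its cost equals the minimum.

Selinger DP (subsets sized 1..n):
  {C}: scan cost=500, card=500
  {D}: scan cost=200, card=200
  {B}: scan cost=120, card=120
  {A}: scan cost=200, card=200
  {CD}: card=800; try (D,hash)→4200, (C,merge)→7000, (D,merge)→7300, (C,hash)→9400, (C,nl)→100200, (D,nl)→100500; best=4200 via (D,hash)
  {AC}: card=10000; try (A,hash)→4200, (C,merge)→7000, (A,merge)→7300, (C,hash)→9400, (C,nl)→100200, (A,nl)→100500; best=4200 via (A,hash)
  {BD}: card=600; try (B,hash)→2080, (B,nl_idx)→2200, (D,merge)→2880, (B,merge)→2960, (D,hash)→3440, (D,nl)→24120 …(+1); best=2080 via (B,hash)
  {BCD}: card=2400; try (B,hash)→6680, (C,hash)→11680, (B,nl_idx)→12200, (C,merge)→13680, (B,merge)→13960, (B,nl)→100200 …(+1); best=6680 via (B,hash)
  {ACD}: card=16000; try (A,hash)→8200, (A,merge)→14800, (D,hash)→17400, (D,merge)→156000, (A,nl)→164200, (D,nl)→2004200; best=8200 via (A,hash)
  {ABCD}: card=48000; try (A,hash)→12280, (B,hash)→25880, (A,merge)→39680, (B,nl_idx)→168200, (B,merge)→249160, (A,nl)→486680 …(+1); best=12280 via (A,hash)

cost=12280; order=C,D,B,A; methods=hash,hash,hash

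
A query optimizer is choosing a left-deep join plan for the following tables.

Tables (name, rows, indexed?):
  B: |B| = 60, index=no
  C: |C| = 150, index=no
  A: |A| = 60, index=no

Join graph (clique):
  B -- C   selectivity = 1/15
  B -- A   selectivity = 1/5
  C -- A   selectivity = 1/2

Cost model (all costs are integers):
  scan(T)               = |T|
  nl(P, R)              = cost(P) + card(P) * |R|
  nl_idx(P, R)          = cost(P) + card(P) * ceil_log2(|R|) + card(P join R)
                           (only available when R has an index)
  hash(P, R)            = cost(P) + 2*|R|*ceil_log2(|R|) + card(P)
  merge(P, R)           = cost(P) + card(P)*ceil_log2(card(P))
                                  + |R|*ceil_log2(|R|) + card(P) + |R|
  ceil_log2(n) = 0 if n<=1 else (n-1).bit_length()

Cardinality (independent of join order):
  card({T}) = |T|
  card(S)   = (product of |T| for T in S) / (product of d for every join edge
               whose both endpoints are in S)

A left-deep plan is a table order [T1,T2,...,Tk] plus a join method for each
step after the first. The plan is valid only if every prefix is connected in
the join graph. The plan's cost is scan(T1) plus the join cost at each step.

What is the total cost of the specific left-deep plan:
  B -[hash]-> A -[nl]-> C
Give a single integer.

108840

step 1: scan B: cost=60, card=60
step 2: join A via hash
    card(P join A) = 60*60/(5) = 720
    cost = 60 + 2*60*6 + 60 = 840
step 3: join C via nl
    card(P join C) = 720*150/(15*2) = 3600
    cost = 840 + 720*150 = 108840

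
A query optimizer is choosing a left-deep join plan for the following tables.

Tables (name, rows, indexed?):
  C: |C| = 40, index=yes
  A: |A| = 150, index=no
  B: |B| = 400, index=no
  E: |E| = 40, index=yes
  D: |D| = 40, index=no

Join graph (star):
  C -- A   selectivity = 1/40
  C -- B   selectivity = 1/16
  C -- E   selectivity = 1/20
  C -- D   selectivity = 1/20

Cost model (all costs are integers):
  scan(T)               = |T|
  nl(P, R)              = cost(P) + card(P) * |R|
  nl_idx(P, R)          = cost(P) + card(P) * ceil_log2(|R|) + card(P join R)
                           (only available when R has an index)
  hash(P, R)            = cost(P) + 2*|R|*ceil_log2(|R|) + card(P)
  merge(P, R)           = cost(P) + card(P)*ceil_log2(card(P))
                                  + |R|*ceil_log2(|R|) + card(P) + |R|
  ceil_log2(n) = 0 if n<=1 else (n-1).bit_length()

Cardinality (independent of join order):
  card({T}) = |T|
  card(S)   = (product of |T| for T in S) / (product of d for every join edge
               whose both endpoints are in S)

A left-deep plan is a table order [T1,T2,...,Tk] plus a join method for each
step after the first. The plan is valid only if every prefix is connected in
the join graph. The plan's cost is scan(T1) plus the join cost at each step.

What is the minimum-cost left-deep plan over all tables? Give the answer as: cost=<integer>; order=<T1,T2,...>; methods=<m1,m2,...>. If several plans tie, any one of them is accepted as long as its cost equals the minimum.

Selinger DP (subsets sized 1..n):
  {C}: scan cost=40, card=40
  {A}: scan cost=150, card=150
  {B}: scan cost=400, card=400
  {E}: scan cost=40, card=40
  {D}: scan cost=40, card=40
  {AC}: card=150; try (C,hash)→780, (C,nl_idx)→1200, (A,merge)→1670, (C,merge)→1780, (A,hash)→2480, (A,nl)→6040 …(+1); best=780 via (C,hash)
  {BC}: card=1000; try (C,hash)→1280, (C,nl_idx)→3800, (B,merge)→4320, (C,merge)→4680, (B,hash)→7280, (B,nl)→16040 …(+1); best=1280 via (C,hash)
  {CE}: card=80; try (E,nl_idx)→360, (C,nl_idx)→360, (E,hash)→560, (C,hash)→560, (E,merge)→600, (C,merge)→600 …(+2); best=360 via (E,nl_idx)
  {CD}: card=80; try (C,nl_idx)→360, (D,hash)→560, (C,hash)→560, (D,merge)→600, (C,merge)→600, (D,nl)→1640 …(+1); best=360 via (C,nl_idx)
  {ABC}: card=3750; try (A,hash)→4680, (B,merge)→6130, (B,hash)→8130, (A,merge)→13630, (B,nl)→60780, (A,nl)→151280; best=4680 via (A,hash)
  {ACE}: card=300; try (E,hash)→1410, (E,nl_idx)→1980, (A,merge)→2350, (E,merge)→2410, (A,hash)→2840, (E,nl)→6780 …(+1); best=1410 via (E,hash)
  {ACD}: card=300; try (D,hash)→1410, (A,merge)→2350, (D,merge)→2410, (A,hash)→2840, (D,nl)→6780, (A,nl)→12360; best=1410 via (D,hash)
  {BCE}: card=2000; try (E,hash)→2760, (B,merge)→5000, (B,hash)→7640, (E,nl_idx)→9280, (E,merge)→12560, (B,nl)→32360 …(+1); best=2760 via (E,hash)
  {BCD}: card=2000; try (D,hash)→2760, (B,merge)→5000, (B,hash)→7640, (D,merge)→12560, (B,nl)→32360, (D,nl)→41280; best=2760 via (D,hash)
  {CDE}: card=160; try (E,hash)→920, (D,hash)→920, (E,nl_idx)→1000, (E,merge)→1280, (D,merge)→1280, (E,nl)→3560 …(+1); best=920 via (E,hash)
  {ABCE}: card=7500; try (A,hash)→7160, (B,merge)→8410, (E,hash)→8910, (B,hash)→8910, (A,merge)→28110, (E,nl_idx)→34680 …(+4); best=7160 via (A,hash)
  {ABCD}: card=7500; try (A,hash)→7160, (B,merge)→8410, (D,hash)→8910, (B,hash)→8910, (A,merge)→28110, (D,merge)→53710 …(+3); best=7160 via (A,hash)
  {ACDE}: card=600; try (E,hash)→2190, (D,hash)→2190, (A,hash)→3480, (A,merge)→3710, (E,nl_idx)→3810, (E,merge)→4690 …(+4); best=2190 via (E,hash)
  {BCDE}: card=4000; try (E,hash)→5240, (D,hash)→5240, (B,merge)→6360, (B,hash)→8280, (E,nl_idx)→18760, (E,merge)→27040 …(+4); best=5240 via (E,hash)
  {ABCDE}: card=15000; try (B,hash)→9990, (A,hash)→11640, (B,merge)→12790, (E,hash)→15140, (D,hash)→15140, (A,merge)→58590 …(+7); best=9990 via (B,hash)

cost=9990; order=A,C,D,E,B; methods=hash,hash,hash,hash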